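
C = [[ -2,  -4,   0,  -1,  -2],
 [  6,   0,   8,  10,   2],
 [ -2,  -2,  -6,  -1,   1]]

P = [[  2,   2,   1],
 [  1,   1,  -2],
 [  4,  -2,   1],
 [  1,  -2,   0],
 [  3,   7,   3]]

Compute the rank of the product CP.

First compute CP:
[[-15, -20,   0],
 [ 60, -10,  20],
 [-28,  15,  -1]]
Now row reduce the product.
R2 ← R2 + (4)·R1: [0, -90, 20]
R3 ← R3 − (28/15)·R1: [0, 157/3, -1]
R3 ← R3 + (157/270)·R2: [0, 0, 287/27]
3 nonzero rows, so rank(CP) = 3.

3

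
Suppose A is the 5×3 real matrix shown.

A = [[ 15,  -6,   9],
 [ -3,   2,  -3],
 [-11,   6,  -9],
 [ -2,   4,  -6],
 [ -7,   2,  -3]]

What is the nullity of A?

Row reduce to echelon form.
R2 ← R2 + (1/5)·R1: [0, 4/5, -6/5]
R3 ← R3 + (11/15)·R1: [0, 8/5, -12/5]
R4 ← R4 + (2/15)·R1: [0, 16/5, -24/5]
R5 ← R5 + (7/15)·R1: [0, -4/5, 6/5]
R3 ← R3 − (2)·R2: [0, 0, 0]
R4 ← R4 − (4)·R2: [0, 0, 0]
R5 ← R5 + R2: [0, 0, 0]
2 nonzero rows, so rank(A) = 2.
A has 3 columns; by rank–nullity, nullity = 3 − 2 = 1.

1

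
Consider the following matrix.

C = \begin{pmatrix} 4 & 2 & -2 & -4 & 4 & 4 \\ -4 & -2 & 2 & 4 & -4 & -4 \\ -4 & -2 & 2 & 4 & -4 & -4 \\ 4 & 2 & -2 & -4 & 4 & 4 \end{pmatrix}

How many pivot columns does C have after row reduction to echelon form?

Row reduce to echelon form.
R2 ← R2 + R1: [0, 0, 0, 0, 0, 0]
R3 ← R3 + R1: [0, 0, 0, 0, 0, 0]
R4 ← R4 − R1: [0, 0, 0, 0, 0, 0]
Echelon form has 1 nonzero row, so rank(C) = 1.
Each nonzero row contributes one pivot column: 1 pivot columns.

1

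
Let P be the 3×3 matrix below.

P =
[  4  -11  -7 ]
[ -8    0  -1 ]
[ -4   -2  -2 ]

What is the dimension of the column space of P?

3

Row reduce to echelon form.
R2 ← R2 + (2)·R1: [0, -22, -15]
R3 ← R3 + R1: [0, -13, -9]
R3 ← R3 − (13/22)·R2: [0, 0, -3/22]
Echelon form has 3 nonzero rows, so rank(P) = 3.
The column space has dimension equal to the rank: 3.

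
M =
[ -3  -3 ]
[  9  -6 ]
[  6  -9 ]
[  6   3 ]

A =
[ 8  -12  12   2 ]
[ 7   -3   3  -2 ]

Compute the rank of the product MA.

First compute MA:
[[-45,  45, -45,   0],
 [ 30, -90,  90,  30],
 [-15, -45,  45,  30],
 [ 69, -81,  81,   6]]
Now row reduce the product.
R2 ← R2 + (2/3)·R1: [0, -60, 60, 30]
R3 ← R3 − (1/3)·R1: [0, -60, 60, 30]
R4 ← R4 + (23/15)·R1: [0, -12, 12, 6]
R3 ← R3 − R2: [0, 0, 0, 0]
R4 ← R4 − (1/5)·R2: [0, 0, 0, 0]
2 nonzero rows, so rank(MA) = 2.

2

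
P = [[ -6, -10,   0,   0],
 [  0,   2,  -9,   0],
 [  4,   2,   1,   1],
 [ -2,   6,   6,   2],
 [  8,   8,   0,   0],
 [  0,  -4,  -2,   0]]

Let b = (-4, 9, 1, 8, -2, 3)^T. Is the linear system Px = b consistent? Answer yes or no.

no

Row reduce the augmented matrix [P | b].
R3 ← R3 + (2/3)·R1: [0, -14/3, 1, 1, -5/3]
R4 ← R4 − (1/3)·R1: [0, 28/3, 6, 2, 28/3]
R5 ← R5 + (4/3)·R1: [0, -16/3, 0, 0, -22/3]
R3 ← R3 + (7/3)·R2: [0, 0, -20, 1, 58/3]
R4 ← R4 − (14/3)·R2: [0, 0, 48, 2, -98/3]
R5 ← R5 + (8/3)·R2: [0, 0, -24, 0, 50/3]
R6 ← R6 + (2)·R2: [0, 0, -20, 0, 21]
R4 ← R4 + (12/5)·R3: [0, 0, 0, 22/5, 206/15]
R5 ← R5 − (6/5)·R3: [0, 0, 0, -6/5, -98/15]
R6 ← R6 − R3: [0, 0, 0, -1, 5/3]
R5 ← R5 + (3/11)·R4: [0, 0, 0, 0, -92/33]
R6 ← R6 + (5/22)·R4: [0, 0, 0, 0, 158/33]
R6 ← R6 + (79/46)·R5: [0, 0, 0, 0, 0]
The echelon form has 5 nonzero rows; the last pivot sits in the augmented column, so rank(P) = 4 but rank([P|b]) = 5.
Since the ranks differ, the system is inconsistent.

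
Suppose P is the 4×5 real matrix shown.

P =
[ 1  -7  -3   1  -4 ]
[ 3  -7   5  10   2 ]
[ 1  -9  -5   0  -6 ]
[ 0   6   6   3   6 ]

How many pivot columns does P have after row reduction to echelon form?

2

Row reduce to echelon form.
R2 ← R2 − (3)·R1: [0, 14, 14, 7, 14]
R3 ← R3 − R1: [0, -2, -2, -1, -2]
R3 ← R3 + (1/7)·R2: [0, 0, 0, 0, 0]
R4 ← R4 − (3/7)·R2: [0, 0, 0, 0, 0]
Echelon form has 2 nonzero rows, so rank(P) = 2.
Each nonzero row contributes one pivot column: 2 pivot columns.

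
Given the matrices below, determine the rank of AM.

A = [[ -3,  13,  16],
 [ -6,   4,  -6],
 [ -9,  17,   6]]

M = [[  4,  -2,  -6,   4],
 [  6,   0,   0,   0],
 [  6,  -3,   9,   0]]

3

First compute AM:
[[162, -42, 162, -12],
 [-36,  30, -18, -24],
 [102,   0, 108, -36]]
Now row reduce the product.
R2 ← R2 + (2/9)·R1: [0, 62/3, 18, -80/3]
R3 ← R3 − (17/27)·R1: [0, 238/9, 6, -256/9]
R3 ← R3 − (119/93)·R2: [0, 0, -528/31, 176/31]
3 nonzero rows, so rank(AM) = 3.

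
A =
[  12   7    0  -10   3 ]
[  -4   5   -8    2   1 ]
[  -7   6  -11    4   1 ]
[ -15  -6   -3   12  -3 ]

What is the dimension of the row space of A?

Row reduce to echelon form.
R2 ← R2 + (1/3)·R1: [0, 22/3, -8, -4/3, 2]
R3 ← R3 + (7/12)·R1: [0, 121/12, -11, -11/6, 11/4]
R4 ← R4 + (5/4)·R1: [0, 11/4, -3, -1/2, 3/4]
R3 ← R3 − (11/8)·R2: [0, 0, 0, 0, 0]
R4 ← R4 − (3/8)·R2: [0, 0, 0, 0, 0]
Echelon form has 2 nonzero rows, so rank(A) = 2.
The row space has dimension equal to the rank: 2.

2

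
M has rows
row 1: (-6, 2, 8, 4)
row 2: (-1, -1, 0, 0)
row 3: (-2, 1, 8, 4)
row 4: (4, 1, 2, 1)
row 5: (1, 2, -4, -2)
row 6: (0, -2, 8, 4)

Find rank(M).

3

Row reduce to echelon form.
R2 ← R2 − (1/6)·R1: [0, -4/3, -4/3, -2/3]
R3 ← R3 − (1/3)·R1: [0, 1/3, 16/3, 8/3]
R4 ← R4 + (2/3)·R1: [0, 7/3, 22/3, 11/3]
R5 ← R5 + (1/6)·R1: [0, 7/3, -8/3, -4/3]
R3 ← R3 + (1/4)·R2: [0, 0, 5, 5/2]
R4 ← R4 + (7/4)·R2: [0, 0, 5, 5/2]
R5 ← R5 + (7/4)·R2: [0, 0, -5, -5/2]
R6 ← R6 − (3/2)·R2: [0, 0, 10, 5]
R4 ← R4 − R3: [0, 0, 0, 0]
R5 ← R5 + R3: [0, 0, 0, 0]
R6 ← R6 − (2)·R3: [0, 0, 0, 0]
Echelon form has 3 nonzero rows, so rank(M) = 3.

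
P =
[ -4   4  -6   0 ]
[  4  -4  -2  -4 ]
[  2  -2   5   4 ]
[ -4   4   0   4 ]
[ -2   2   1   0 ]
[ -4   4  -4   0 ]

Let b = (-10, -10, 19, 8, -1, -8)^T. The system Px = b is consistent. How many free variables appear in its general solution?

Row reduce the augmented matrix [P | b].
R2 ← R2 + R1: [0, 0, -8, -4, -20]
R3 ← R3 + (1/2)·R1: [0, 0, 2, 4, 14]
R4 ← R4 − R1: [0, 0, 6, 4, 18]
R5 ← R5 − (1/2)·R1: [0, 0, 4, 0, 4]
R6 ← R6 − R1: [0, 0, 2, 0, 2]
R3 ← R3 + (1/4)·R2: [0, 0, 0, 3, 9]
R4 ← R4 + (3/4)·R2: [0, 0, 0, 1, 3]
R5 ← R5 + (1/2)·R2: [0, 0, 0, -2, -6]
R6 ← R6 + (1/4)·R2: [0, 0, 0, -1, -3]
R4 ← R4 − (1/3)·R3: [0, 0, 0, 0, 0]
R5 ← R5 + (2/3)·R3: [0, 0, 0, 0, 0]
R6 ← R6 + (1/3)·R3: [0, 0, 0, 0, 0]
The echelon form has 3 nonzero rows, and every pivot lies in the first 4 columns, so rank(P) = rank([P|b]) = 3.
The system is consistent.
Free variables = (unknowns) − (rank) = 4 − 3 = 1.

1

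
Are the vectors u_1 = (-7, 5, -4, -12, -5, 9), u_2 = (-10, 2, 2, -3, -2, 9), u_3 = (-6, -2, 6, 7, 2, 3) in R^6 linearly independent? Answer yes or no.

Form the matrix with these vectors as rows and row reduce.
R2 ← R2 − (10/7)·R1: [0, -36/7, 54/7, 99/7, 36/7, -27/7]
R3 ← R3 − (6/7)·R1: [0, -44/7, 66/7, 121/7, 44/7, -33/7]
R3 ← R3 − (11/9)·R2: [0, 0, 0, 0, 0, 0]
2 nonzero rows, so the 3 vectors span a space of dimension 2.
Since 2 < 3, the vectors are linearly dependent.

no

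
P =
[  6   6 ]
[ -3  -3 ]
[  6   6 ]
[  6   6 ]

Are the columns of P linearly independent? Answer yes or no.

Row reduce P to echelon form.
R2 ← R2 + (1/2)·R1: [0, 0]
R3 ← R3 − R1: [0, 0]
R4 ← R4 − R1: [0, 0]
1 pivot among 2 columns.
Only 1 < 2 pivot columns, so the columns are linearly dependent.

no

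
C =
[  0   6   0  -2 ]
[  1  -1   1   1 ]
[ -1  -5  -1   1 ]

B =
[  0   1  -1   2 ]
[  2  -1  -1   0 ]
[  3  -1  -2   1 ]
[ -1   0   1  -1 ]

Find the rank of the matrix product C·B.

First compute CB:
[[ 14,  -6,  -8,   2],
 [  0,   1,  -1,   2],
 [-14,   5,   9,  -4]]
Now row reduce the product.
R3 ← R3 + R1: [0, -1, 1, -2]
R3 ← R3 + R2: [0, 0, 0, 0]
2 nonzero rows, so rank(CB) = 2.

2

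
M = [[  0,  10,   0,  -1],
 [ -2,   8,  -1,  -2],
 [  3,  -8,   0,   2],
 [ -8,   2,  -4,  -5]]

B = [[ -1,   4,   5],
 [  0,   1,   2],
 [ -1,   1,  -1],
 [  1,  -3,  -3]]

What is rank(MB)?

2

First compute MB:
[[ -1,  13,  23],
 [  1,   5,  13],
 [ -1,  -2,  -7],
 [  7, -19, -17]]
Now row reduce the product.
R2 ← R2 + R1: [0, 18, 36]
R3 ← R3 − R1: [0, -15, -30]
R4 ← R4 + (7)·R1: [0, 72, 144]
R3 ← R3 + (5/6)·R2: [0, 0, 0]
R4 ← R4 − (4)·R2: [0, 0, 0]
2 nonzero rows, so rank(MB) = 2.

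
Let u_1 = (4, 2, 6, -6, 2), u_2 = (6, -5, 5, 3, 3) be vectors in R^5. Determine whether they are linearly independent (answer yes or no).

yes

Form the matrix with these vectors as rows and row reduce.
R2 ← R2 − (3/2)·R1: [0, -8, -4, 12, 0]
2 nonzero rows, so the 2 vectors span a space of dimension 2.
Since 2 = 2, the vectors are linearly independent.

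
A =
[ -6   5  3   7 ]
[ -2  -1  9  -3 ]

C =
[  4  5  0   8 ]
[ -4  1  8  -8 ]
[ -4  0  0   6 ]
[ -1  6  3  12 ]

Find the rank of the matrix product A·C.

2

First compute AC:
[[-63,  17,  61,  14],
 [-37, -29, -17,  10]]
Now row reduce the product.
R2 ← R2 − (37/63)·R1: [0, -2456/63, -3328/63, 16/9]
2 nonzero rows, so rank(AC) = 2.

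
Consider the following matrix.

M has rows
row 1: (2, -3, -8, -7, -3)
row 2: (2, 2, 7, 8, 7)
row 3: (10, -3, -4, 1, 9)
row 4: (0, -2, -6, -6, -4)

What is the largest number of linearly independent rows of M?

2

Row reduce to echelon form.
R2 ← R2 − R1: [0, 5, 15, 15, 10]
R3 ← R3 − (5)·R1: [0, 12, 36, 36, 24]
R3 ← R3 − (12/5)·R2: [0, 0, 0, 0, 0]
R4 ← R4 + (2/5)·R2: [0, 0, 0, 0, 0]
Echelon form has 2 nonzero rows, so rank(M) = 2.
The rank gives the maximum number of linearly independent rows: 2.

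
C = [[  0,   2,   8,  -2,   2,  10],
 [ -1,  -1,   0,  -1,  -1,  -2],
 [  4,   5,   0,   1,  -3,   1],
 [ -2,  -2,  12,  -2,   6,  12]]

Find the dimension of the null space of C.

2

Row reduce to echelon form.
Swap R1 ↔ R2
R3 ← R3 + (4)·R1: [0, 1, 0, -3, -7, -7]
R4 ← R4 − (2)·R1: [0, 0, 12, 0, 8, 16]
R3 ← R3 − (1/2)·R2: [0, 0, -4, -2, -8, -12]
R4 ← R4 + (3)·R3: [0, 0, 0, -6, -16, -20]
4 nonzero rows, so rank(C) = 4.
C has 6 columns; by rank–nullity, nullity = 6 − 4 = 2.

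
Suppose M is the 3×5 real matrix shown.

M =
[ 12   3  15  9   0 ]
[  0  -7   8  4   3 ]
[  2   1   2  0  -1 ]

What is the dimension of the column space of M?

3

Row reduce to echelon form.
R3 ← R3 − (1/6)·R1: [0, 1/2, -1/2, -3/2, -1]
R3 ← R3 + (1/14)·R2: [0, 0, 1/14, -17/14, -11/14]
Echelon form has 3 nonzero rows, so rank(M) = 3.
The column space has dimension equal to the rank: 3.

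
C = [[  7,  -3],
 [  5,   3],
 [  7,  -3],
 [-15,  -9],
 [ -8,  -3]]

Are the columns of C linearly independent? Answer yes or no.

Row reduce C to echelon form.
R2 ← R2 − (5/7)·R1: [0, 36/7]
R3 ← R3 − R1: [0, 0]
R4 ← R4 + (15/7)·R1: [0, -108/7]
R5 ← R5 + (8/7)·R1: [0, -45/7]
R4 ← R4 + (3)·R2: [0, 0]
R5 ← R5 + (5/4)·R2: [0, 0]
2 pivots among 2 columns.
Every column is a pivot column, so the columns are linearly independent.

yes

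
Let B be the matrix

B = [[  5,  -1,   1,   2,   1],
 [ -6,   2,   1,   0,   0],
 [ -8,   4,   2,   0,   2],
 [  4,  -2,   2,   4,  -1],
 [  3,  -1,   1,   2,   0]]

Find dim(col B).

Row reduce to echelon form.
R2 ← R2 + (6/5)·R1: [0, 4/5, 11/5, 12/5, 6/5]
R3 ← R3 + (8/5)·R1: [0, 12/5, 18/5, 16/5, 18/5]
R4 ← R4 − (4/5)·R1: [0, -6/5, 6/5, 12/5, -9/5]
R5 ← R5 − (3/5)·R1: [0, -2/5, 2/5, 4/5, -3/5]
R3 ← R3 − (3)·R2: [0, 0, -3, -4, 0]
R4 ← R4 + (3/2)·R2: [0, 0, 9/2, 6, 0]
R5 ← R5 + (1/2)·R2: [0, 0, 3/2, 2, 0]
R4 ← R4 + (3/2)·R3: [0, 0, 0, 0, 0]
R5 ← R5 + (1/2)·R3: [0, 0, 0, 0, 0]
Echelon form has 3 nonzero rows, so rank(B) = 3.
The column space has dimension equal to the rank: 3.

3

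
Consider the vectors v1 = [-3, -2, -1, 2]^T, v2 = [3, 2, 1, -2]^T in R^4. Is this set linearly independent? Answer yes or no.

Form the matrix with these vectors as rows and row reduce.
R2 ← R2 + R1: [0, 0, 0, 0]
1 nonzero row, so the 2 vectors span a space of dimension 1.
Since 1 < 2, the vectors are linearly dependent.

no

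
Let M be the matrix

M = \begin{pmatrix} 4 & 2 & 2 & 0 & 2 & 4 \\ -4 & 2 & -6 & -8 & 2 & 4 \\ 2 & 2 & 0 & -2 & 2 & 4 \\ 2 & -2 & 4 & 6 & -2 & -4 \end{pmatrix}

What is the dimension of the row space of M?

Row reduce to echelon form.
R2 ← R2 + R1: [0, 4, -4, -8, 4, 8]
R3 ← R3 − (1/2)·R1: [0, 1, -1, -2, 1, 2]
R4 ← R4 − (1/2)·R1: [0, -3, 3, 6, -3, -6]
R3 ← R3 − (1/4)·R2: [0, 0, 0, 0, 0, 0]
R4 ← R4 + (3/4)·R2: [0, 0, 0, 0, 0, 0]
Echelon form has 2 nonzero rows, so rank(M) = 2.
The row space has dimension equal to the rank: 2.

2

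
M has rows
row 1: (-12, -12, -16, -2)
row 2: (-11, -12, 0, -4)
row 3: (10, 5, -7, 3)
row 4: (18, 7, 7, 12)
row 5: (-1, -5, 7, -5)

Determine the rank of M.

4

Row reduce to echelon form.
R2 ← R2 − (11/12)·R1: [0, -1, 44/3, -13/6]
R3 ← R3 + (5/6)·R1: [0, -5, -61/3, 4/3]
R4 ← R4 + (3/2)·R1: [0, -11, -17, 9]
R5 ← R5 − (1/12)·R1: [0, -4, 25/3, -29/6]
R3 ← R3 − (5)·R2: [0, 0, -281/3, 73/6]
R4 ← R4 − (11)·R2: [0, 0, -535/3, 197/6]
R5 ← R5 − (4)·R2: [0, 0, -151/3, 23/6]
R4 ← R4 − (535/281)·R3: [0, 0, 0, 2717/281]
R5 ← R5 − (151/281)·R3: [0, 0, 0, -760/281]
R5 ← R5 + (40/143)·R4: [0, 0, 0, 0]
Echelon form has 4 nonzero rows, so rank(M) = 4.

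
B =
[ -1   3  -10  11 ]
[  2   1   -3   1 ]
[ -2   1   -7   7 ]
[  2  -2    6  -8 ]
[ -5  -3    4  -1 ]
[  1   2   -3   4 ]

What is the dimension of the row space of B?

4

Row reduce to echelon form.
R2 ← R2 + (2)·R1: [0, 7, -23, 23]
R3 ← R3 − (2)·R1: [0, -5, 13, -15]
R4 ← R4 + (2)·R1: [0, 4, -14, 14]
R5 ← R5 − (5)·R1: [0, -18, 54, -56]
R6 ← R6 + R1: [0, 5, -13, 15]
R3 ← R3 + (5/7)·R2: [0, 0, -24/7, 10/7]
R4 ← R4 − (4/7)·R2: [0, 0, -6/7, 6/7]
R5 ← R5 + (18/7)·R2: [0, 0, -36/7, 22/7]
R6 ← R6 − (5/7)·R2: [0, 0, 24/7, -10/7]
R4 ← R4 − (1/4)·R3: [0, 0, 0, 1/2]
R5 ← R5 − (3/2)·R3: [0, 0, 0, 1]
R6 ← R6 + R3: [0, 0, 0, 0]
R5 ← R5 − (2)·R4: [0, 0, 0, 0]
Echelon form has 4 nonzero rows, so rank(B) = 4.
The row space has dimension equal to the rank: 4.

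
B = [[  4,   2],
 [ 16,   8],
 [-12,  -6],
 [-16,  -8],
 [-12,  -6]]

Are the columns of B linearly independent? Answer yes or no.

no

Row reduce B to echelon form.
R2 ← R2 − (4)·R1: [0, 0]
R3 ← R3 + (3)·R1: [0, 0]
R4 ← R4 + (4)·R1: [0, 0]
R5 ← R5 + (3)·R1: [0, 0]
1 pivot among 2 columns.
Only 1 < 2 pivot columns, so the columns are linearly dependent.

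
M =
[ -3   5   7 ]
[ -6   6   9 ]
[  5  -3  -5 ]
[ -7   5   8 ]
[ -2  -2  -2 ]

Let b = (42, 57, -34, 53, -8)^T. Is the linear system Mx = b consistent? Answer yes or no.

Row reduce the augmented matrix [M | b].
R2 ← R2 − (2)·R1: [0, -4, -5, -27]
R3 ← R3 + (5/3)·R1: [0, 16/3, 20/3, 36]
R4 ← R4 − (7/3)·R1: [0, -20/3, -25/3, -45]
R5 ← R5 − (2/3)·R1: [0, -16/3, -20/3, -36]
R3 ← R3 + (4/3)·R2: [0, 0, 0, 0]
R4 ← R4 − (5/3)·R2: [0, 0, 0, 0]
R5 ← R5 − (4/3)·R2: [0, 0, 0, 0]
The echelon form has 2 nonzero rows, and every pivot lies in the first 3 columns, so rank(M) = rank([M|b]) = 2.
The system is consistent.

yes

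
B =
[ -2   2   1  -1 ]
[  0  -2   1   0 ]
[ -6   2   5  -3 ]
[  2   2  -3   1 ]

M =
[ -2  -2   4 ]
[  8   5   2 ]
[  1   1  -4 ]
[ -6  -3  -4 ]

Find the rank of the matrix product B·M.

2

First compute BM:
[[ 27,  18,  -4],
 [-15,  -9,  -8],
 [ 51,  36, -28],
 [  3,   0,  20]]
Now row reduce the product.
R2 ← R2 + (5/9)·R1: [0, 1, -92/9]
R3 ← R3 − (17/9)·R1: [0, 2, -184/9]
R4 ← R4 − (1/9)·R1: [0, -2, 184/9]
R3 ← R3 − (2)·R2: [0, 0, 0]
R4 ← R4 + (2)·R2: [0, 0, 0]
2 nonzero rows, so rank(BM) = 2.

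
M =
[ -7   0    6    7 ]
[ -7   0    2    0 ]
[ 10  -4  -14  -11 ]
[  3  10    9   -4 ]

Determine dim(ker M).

Row reduce to echelon form.
R2 ← R2 − R1: [0, 0, -4, -7]
R3 ← R3 + (10/7)·R1: [0, -4, -38/7, -1]
R4 ← R4 + (3/7)·R1: [0, 10, 81/7, -1]
Swap R2 ↔ R3
R4 ← R4 + (5/2)·R2: [0, 0, -2, -7/2]
R4 ← R4 − (1/2)·R3: [0, 0, 0, 0]
3 nonzero rows, so rank(M) = 3.
M has 4 columns; by rank–nullity, nullity = 4 − 3 = 1.

1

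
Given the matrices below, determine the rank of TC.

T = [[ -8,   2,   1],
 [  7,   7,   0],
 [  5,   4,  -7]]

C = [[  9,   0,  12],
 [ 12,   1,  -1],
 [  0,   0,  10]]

3

First compute TC:
[[-48,   2, -88],
 [147,   7,  77],
 [ 93,   4, -14]]
Now row reduce the product.
R2 ← R2 + (49/16)·R1: [0, 105/8, -385/2]
R3 ← R3 + (31/16)·R1: [0, 63/8, -369/2]
R3 ← R3 − (3/5)·R2: [0, 0, -69]
3 nonzero rows, so rank(TC) = 3.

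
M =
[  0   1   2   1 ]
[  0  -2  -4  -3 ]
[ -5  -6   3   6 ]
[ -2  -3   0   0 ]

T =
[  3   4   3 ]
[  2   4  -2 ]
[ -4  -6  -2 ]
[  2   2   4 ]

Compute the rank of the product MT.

First compute MT:
[[ -4,  -6,  -2],
 [  6,  10,   0],
 [-27, -50,  15],
 [-12, -20,   0]]
Now row reduce the product.
R2 ← R2 + (3/2)·R1: [0, 1, -3]
R3 ← R3 − (27/4)·R1: [0, -19/2, 57/2]
R4 ← R4 − (3)·R1: [0, -2, 6]
R3 ← R3 + (19/2)·R2: [0, 0, 0]
R4 ← R4 + (2)·R2: [0, 0, 0]
2 nonzero rows, so rank(MT) = 2.

2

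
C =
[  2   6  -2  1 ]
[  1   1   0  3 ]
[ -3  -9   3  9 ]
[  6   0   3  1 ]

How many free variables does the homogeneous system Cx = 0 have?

Row reduce to echelon form.
R2 ← R2 − (1/2)·R1: [0, -2, 1, 5/2]
R3 ← R3 + (3/2)·R1: [0, 0, 0, 21/2]
R4 ← R4 − (3)·R1: [0, -18, 9, -2]
R4 ← R4 − (9)·R2: [0, 0, 0, -49/2]
R4 ← R4 + (7/3)·R3: [0, 0, 0, 0]
3 nonzero rows, so rank(C) = 3.
C has 4 columns; by rank–nullity, nullity = 4 − 3 = 1.

1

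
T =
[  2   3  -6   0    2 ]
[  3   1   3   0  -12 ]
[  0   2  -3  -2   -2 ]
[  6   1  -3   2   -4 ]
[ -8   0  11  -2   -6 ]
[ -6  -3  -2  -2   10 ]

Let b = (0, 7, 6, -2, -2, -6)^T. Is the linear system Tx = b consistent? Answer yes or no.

no

Row reduce the augmented matrix [T | b].
R2 ← R2 − (3/2)·R1: [0, -7/2, 12, 0, -15, 7]
R4 ← R4 − (3)·R1: [0, -8, 15, 2, -10, -2]
R5 ← R5 + (4)·R1: [0, 12, -13, -2, 2, -2]
R6 ← R6 + (3)·R1: [0, 6, -20, -2, 16, -6]
R3 ← R3 + (4/7)·R2: [0, 0, 27/7, -2, -74/7, 10]
R4 ← R4 − (16/7)·R2: [0, 0, -87/7, 2, 170/7, -18]
R5 ← R5 + (24/7)·R2: [0, 0, 197/7, -2, -346/7, 22]
R6 ← R6 + (12/7)·R2: [0, 0, 4/7, -2, -68/7, 6]
R4 ← R4 + (29/9)·R3: [0, 0, 0, -40/9, -88/9, 128/9]
R5 ← R5 − (197/27)·R3: [0, 0, 0, 340/27, 748/27, -1376/27]
R6 ← R6 − (4/27)·R3: [0, 0, 0, -46/27, -220/27, 122/27]
R5 ← R5 + (17/6)·R4: [0, 0, 0, 0, 0, -32/3]
R6 ← R6 − (23/60)·R4: [0, 0, 0, 0, -22/5, -14/15]
Swap R5 ↔ R6
The echelon form has 6 nonzero rows; the last pivot sits in the augmented column, so rank(T) = 5 but rank([T|b]) = 6.
Since the ranks differ, the system is inconsistent.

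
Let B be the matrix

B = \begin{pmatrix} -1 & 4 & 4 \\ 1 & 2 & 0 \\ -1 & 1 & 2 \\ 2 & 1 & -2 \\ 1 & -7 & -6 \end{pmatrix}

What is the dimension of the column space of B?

2

Row reduce to echelon form.
R2 ← R2 + R1: [0, 6, 4]
R3 ← R3 − R1: [0, -3, -2]
R4 ← R4 + (2)·R1: [0, 9, 6]
R5 ← R5 + R1: [0, -3, -2]
R3 ← R3 + (1/2)·R2: [0, 0, 0]
R4 ← R4 − (3/2)·R2: [0, 0, 0]
R5 ← R5 + (1/2)·R2: [0, 0, 0]
Echelon form has 2 nonzero rows, so rank(B) = 2.
The column space has dimension equal to the rank: 2.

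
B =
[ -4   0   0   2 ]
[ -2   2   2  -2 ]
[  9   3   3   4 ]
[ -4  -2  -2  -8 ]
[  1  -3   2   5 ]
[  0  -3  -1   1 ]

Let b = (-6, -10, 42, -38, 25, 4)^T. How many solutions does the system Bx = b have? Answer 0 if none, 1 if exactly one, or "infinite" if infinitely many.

Row reduce the augmented matrix [B | b].
R2 ← R2 − (1/2)·R1: [0, 2, 2, -3, -7]
R3 ← R3 + (9/4)·R1: [0, 3, 3, 17/2, 57/2]
R4 ← R4 − R1: [0, -2, -2, -10, -32]
R5 ← R5 + (1/4)·R1: [0, -3, 2, 11/2, 47/2]
R3 ← R3 − (3/2)·R2: [0, 0, 0, 13, 39]
R4 ← R4 + R2: [0, 0, 0, -13, -39]
R5 ← R5 + (3/2)·R2: [0, 0, 5, 1, 13]
R6 ← R6 + (3/2)·R2: [0, 0, 2, -7/2, -13/2]
Swap R3 ↔ R5
R6 ← R6 − (2/5)·R3: [0, 0, 0, -39/10, -117/10]
R5 ← R5 + R4: [0, 0, 0, 0, 0]
R6 ← R6 − (3/10)·R4: [0, 0, 0, 0, 0]
The echelon form has 4 nonzero rows, and every pivot lies in the first 4 columns, so rank(B) = rank([B|b]) = 4.
The system is consistent.
rank = 4 = number of unknowns, so the solution is unique.

1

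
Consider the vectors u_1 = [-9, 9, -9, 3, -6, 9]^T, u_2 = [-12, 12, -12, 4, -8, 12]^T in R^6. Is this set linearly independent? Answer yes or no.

no

Form the matrix with these vectors as rows and row reduce.
R2 ← R2 − (4/3)·R1: [0, 0, 0, 0, 0, 0]
1 nonzero row, so the 2 vectors span a space of dimension 1.
Since 1 < 2, the vectors are linearly dependent.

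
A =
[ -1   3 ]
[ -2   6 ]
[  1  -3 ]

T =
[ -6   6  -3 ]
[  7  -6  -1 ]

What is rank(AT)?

1

First compute AT:
[[ 27, -24,   0],
 [ 54, -48,   0],
 [-27,  24,   0]]
Now row reduce the product.
R2 ← R2 − (2)·R1: [0, 0, 0]
R3 ← R3 + R1: [0, 0, 0]
1 nonzero row, so rank(AT) = 1.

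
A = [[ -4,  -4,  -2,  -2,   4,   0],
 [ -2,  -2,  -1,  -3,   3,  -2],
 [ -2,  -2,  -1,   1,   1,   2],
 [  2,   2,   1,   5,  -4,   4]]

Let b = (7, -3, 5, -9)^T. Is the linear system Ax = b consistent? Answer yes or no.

no

Row reduce the augmented matrix [A | b].
R2 ← R2 − (1/2)·R1: [0, 0, 0, -2, 1, -2, -13/2]
R3 ← R3 − (1/2)·R1: [0, 0, 0, 2, -1, 2, 3/2]
R4 ← R4 + (1/2)·R1: [0, 0, 0, 4, -2, 4, -11/2]
R3 ← R3 + R2: [0, 0, 0, 0, 0, 0, -5]
R4 ← R4 + (2)·R2: [0, 0, 0, 0, 0, 0, -37/2]
R4 ← R4 − (37/10)·R3: [0, 0, 0, 0, 0, 0, 0]
The echelon form has 3 nonzero rows; the last pivot sits in the augmented column, so rank(A) = 2 but rank([A|b]) = 3.
Since the ranks differ, the system is inconsistent.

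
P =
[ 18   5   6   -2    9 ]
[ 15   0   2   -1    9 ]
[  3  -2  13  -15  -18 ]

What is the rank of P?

Row reduce to echelon form.
R2 ← R2 − (5/6)·R1: [0, -25/6, -3, 2/3, 3/2]
R3 ← R3 − (1/6)·R1: [0, -17/6, 12, -44/3, -39/2]
R3 ← R3 − (17/25)·R2: [0, 0, 351/25, -378/25, -513/25]
Echelon form has 3 nonzero rows, so rank(P) = 3.

3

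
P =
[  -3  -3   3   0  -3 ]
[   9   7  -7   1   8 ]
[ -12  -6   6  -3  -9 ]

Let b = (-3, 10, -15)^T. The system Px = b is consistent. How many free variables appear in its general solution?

3

Row reduce the augmented matrix [P | b].
R2 ← R2 + (3)·R1: [0, -2, 2, 1, -1, 1]
R3 ← R3 − (4)·R1: [0, 6, -6, -3, 3, -3]
R3 ← R3 + (3)·R2: [0, 0, 0, 0, 0, 0]
The echelon form has 2 nonzero rows, and every pivot lies in the first 5 columns, so rank(P) = rank([P|b]) = 2.
The system is consistent.
Free variables = (unknowns) − (rank) = 5 − 2 = 3.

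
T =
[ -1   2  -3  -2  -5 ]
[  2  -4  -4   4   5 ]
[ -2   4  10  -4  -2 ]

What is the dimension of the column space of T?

Row reduce to echelon form.
R2 ← R2 + (2)·R1: [0, 0, -10, 0, -5]
R3 ← R3 − (2)·R1: [0, 0, 16, 0, 8]
R3 ← R3 + (8/5)·R2: [0, 0, 0, 0, 0]
Echelon form has 2 nonzero rows, so rank(T) = 2.
The column space has dimension equal to the rank: 2.

2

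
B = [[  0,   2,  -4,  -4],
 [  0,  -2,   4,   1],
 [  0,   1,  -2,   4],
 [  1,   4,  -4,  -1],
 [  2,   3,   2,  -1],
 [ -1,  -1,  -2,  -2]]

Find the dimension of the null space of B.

1

Row reduce to echelon form.
Swap R1 ↔ R4
R5 ← R5 − (2)·R1: [0, -5, 10, 1]
R6 ← R6 + R1: [0, 3, -6, -3]
R3 ← R3 + (1/2)·R2: [0, 0, 0, 9/2]
R4 ← R4 + R2: [0, 0, 0, -3]
R5 ← R5 − (5/2)·R2: [0, 0, 0, -3/2]
R6 ← R6 + (3/2)·R2: [0, 0, 0, -3/2]
R4 ← R4 + (2/3)·R3: [0, 0, 0, 0]
R5 ← R5 + (1/3)·R3: [0, 0, 0, 0]
R6 ← R6 + (1/3)·R3: [0, 0, 0, 0]
3 nonzero rows, so rank(B) = 3.
B has 4 columns; by rank–nullity, nullity = 4 − 3 = 1.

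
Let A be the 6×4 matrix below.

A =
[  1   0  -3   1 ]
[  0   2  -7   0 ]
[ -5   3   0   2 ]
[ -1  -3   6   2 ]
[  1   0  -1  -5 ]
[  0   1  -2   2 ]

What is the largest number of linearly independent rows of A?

4

Row reduce to echelon form.
R3 ← R3 + (5)·R1: [0, 3, -15, 7]
R4 ← R4 + R1: [0, -3, 3, 3]
R5 ← R5 − R1: [0, 0, 2, -6]
R3 ← R3 − (3/2)·R2: [0, 0, -9/2, 7]
R4 ← R4 + (3/2)·R2: [0, 0, -15/2, 3]
R6 ← R6 − (1/2)·R2: [0, 0, 3/2, 2]
R4 ← R4 − (5/3)·R3: [0, 0, 0, -26/3]
R5 ← R5 + (4/9)·R3: [0, 0, 0, -26/9]
R6 ← R6 + (1/3)·R3: [0, 0, 0, 13/3]
R5 ← R5 − (1/3)·R4: [0, 0, 0, 0]
R6 ← R6 + (1/2)·R4: [0, 0, 0, 0]
Echelon form has 4 nonzero rows, so rank(A) = 4.
The rank gives the maximum number of linearly independent rows: 4.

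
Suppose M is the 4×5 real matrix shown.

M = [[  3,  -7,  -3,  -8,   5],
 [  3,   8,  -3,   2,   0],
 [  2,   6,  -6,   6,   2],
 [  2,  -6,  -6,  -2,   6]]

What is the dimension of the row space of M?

Row reduce to echelon form.
R2 ← R2 − R1: [0, 15, 0, 10, -5]
R3 ← R3 − (2/3)·R1: [0, 32/3, -4, 34/3, -4/3]
R4 ← R4 − (2/3)·R1: [0, -4/3, -4, 10/3, 8/3]
R3 ← R3 − (32/45)·R2: [0, 0, -4, 38/9, 20/9]
R4 ← R4 + (4/45)·R2: [0, 0, -4, 38/9, 20/9]
R4 ← R4 − R3: [0, 0, 0, 0, 0]
Echelon form has 3 nonzero rows, so rank(M) = 3.
The row space has dimension equal to the rank: 3.

3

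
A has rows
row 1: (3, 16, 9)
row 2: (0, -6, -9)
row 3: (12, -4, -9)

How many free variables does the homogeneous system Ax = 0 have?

0

Row reduce to echelon form.
R3 ← R3 − (4)·R1: [0, -68, -45]
R3 ← R3 − (34/3)·R2: [0, 0, 57]
3 nonzero rows, so rank(A) = 3.
A has 3 columns; by rank–nullity, nullity = 3 − 3 = 0.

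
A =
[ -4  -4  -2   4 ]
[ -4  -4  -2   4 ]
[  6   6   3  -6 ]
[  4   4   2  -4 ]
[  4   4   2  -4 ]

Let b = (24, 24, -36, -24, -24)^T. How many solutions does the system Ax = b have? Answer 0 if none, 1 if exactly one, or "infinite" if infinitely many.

infinite

Row reduce the augmented matrix [A | b].
R2 ← R2 − R1: [0, 0, 0, 0, 0]
R3 ← R3 + (3/2)·R1: [0, 0, 0, 0, 0]
R4 ← R4 + R1: [0, 0, 0, 0, 0]
R5 ← R5 + R1: [0, 0, 0, 0, 0]
The echelon form has 1 nonzero rows, and every pivot lies in the first 4 columns, so rank(A) = rank([A|b]) = 1.
The system is consistent.
rank = 1 < 4 unknowns, so there are infinitely many solutions.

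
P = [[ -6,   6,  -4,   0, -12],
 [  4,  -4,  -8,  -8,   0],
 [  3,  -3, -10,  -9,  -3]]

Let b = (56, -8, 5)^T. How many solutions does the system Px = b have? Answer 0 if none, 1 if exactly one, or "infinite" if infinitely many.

Row reduce the augmented matrix [P | b].
R2 ← R2 + (2/3)·R1: [0, 0, -32/3, -8, -8, 88/3]
R3 ← R3 + (1/2)·R1: [0, 0, -12, -9, -9, 33]
R3 ← R3 − (9/8)·R2: [0, 0, 0, 0, 0, 0]
The echelon form has 2 nonzero rows, and every pivot lies in the first 5 columns, so rank(P) = rank([P|b]) = 2.
The system is consistent.
rank = 2 < 5 unknowns, so there are infinitely many solutions.

infinite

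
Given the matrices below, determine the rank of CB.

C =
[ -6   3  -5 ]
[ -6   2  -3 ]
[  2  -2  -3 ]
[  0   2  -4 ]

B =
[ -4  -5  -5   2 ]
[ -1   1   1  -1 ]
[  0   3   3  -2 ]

2

First compute CB:
[[ 21,  18,  18,  -5],
 [ 22,  23,  23,  -8],
 [ -6, -21, -21,  12],
 [ -2, -10, -10,   6]]
Now row reduce the product.
R2 ← R2 − (22/21)·R1: [0, 29/7, 29/7, -58/21]
R3 ← R3 + (2/7)·R1: [0, -111/7, -111/7, 74/7]
R4 ← R4 + (2/21)·R1: [0, -58/7, -58/7, 116/21]
R3 ← R3 + (111/29)·R2: [0, 0, 0, 0]
R4 ← R4 + (2)·R2: [0, 0, 0, 0]
2 nonzero rows, so rank(CB) = 2.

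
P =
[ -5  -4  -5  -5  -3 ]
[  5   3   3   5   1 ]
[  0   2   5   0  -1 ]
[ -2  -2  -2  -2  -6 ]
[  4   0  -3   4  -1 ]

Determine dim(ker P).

Row reduce to echelon form.
R2 ← R2 + R1: [0, -1, -2, 0, -2]
R4 ← R4 − (2/5)·R1: [0, -2/5, 0, 0, -24/5]
R5 ← R5 + (4/5)·R1: [0, -16/5, -7, 0, -17/5]
R3 ← R3 + (2)·R2: [0, 0, 1, 0, -5]
R4 ← R4 − (2/5)·R2: [0, 0, 4/5, 0, -4]
R5 ← R5 − (16/5)·R2: [0, 0, -3/5, 0, 3]
R4 ← R4 − (4/5)·R3: [0, 0, 0, 0, 0]
R5 ← R5 + (3/5)·R3: [0, 0, 0, 0, 0]
3 nonzero rows, so rank(P) = 3.
P has 5 columns; by rank–nullity, nullity = 5 − 3 = 2.

2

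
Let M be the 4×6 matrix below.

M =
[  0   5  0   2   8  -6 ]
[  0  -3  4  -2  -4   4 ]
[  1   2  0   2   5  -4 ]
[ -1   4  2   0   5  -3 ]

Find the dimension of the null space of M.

3

Row reduce to echelon form.
Swap R1 ↔ R3
R4 ← R4 + R1: [0, 6, 2, 2, 10, -7]
R3 ← R3 + (5/3)·R2: [0, 0, 20/3, -4/3, 4/3, 2/3]
R4 ← R4 + (2)·R2: [0, 0, 10, -2, 2, 1]
R4 ← R4 − (3/2)·R3: [0, 0, 0, 0, 0, 0]
3 nonzero rows, so rank(M) = 3.
M has 6 columns; by rank–nullity, nullity = 6 − 3 = 3.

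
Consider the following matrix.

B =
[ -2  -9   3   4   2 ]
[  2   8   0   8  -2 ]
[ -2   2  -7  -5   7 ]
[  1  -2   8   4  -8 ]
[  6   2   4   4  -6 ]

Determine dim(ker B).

Row reduce to echelon form.
R2 ← R2 + R1: [0, -1, 3, 12, 0]
R3 ← R3 − R1: [0, 11, -10, -9, 5]
R4 ← R4 + (1/2)·R1: [0, -13/2, 19/2, 6, -7]
R5 ← R5 + (3)·R1: [0, -25, 13, 16, 0]
R3 ← R3 + (11)·R2: [0, 0, 23, 123, 5]
R4 ← R4 − (13/2)·R2: [0, 0, -10, -72, -7]
R5 ← R5 − (25)·R2: [0, 0, -62, -284, 0]
R4 ← R4 + (10/23)·R3: [0, 0, 0, -426/23, -111/23]
R5 ← R5 + (62/23)·R3: [0, 0, 0, 1094/23, 310/23]
R5 ← R5 + (547/213)·R4: [0, 0, 0, 0, 77/71]
5 nonzero rows, so rank(B) = 5.
B has 5 columns; by rank–nullity, nullity = 5 − 5 = 0.

0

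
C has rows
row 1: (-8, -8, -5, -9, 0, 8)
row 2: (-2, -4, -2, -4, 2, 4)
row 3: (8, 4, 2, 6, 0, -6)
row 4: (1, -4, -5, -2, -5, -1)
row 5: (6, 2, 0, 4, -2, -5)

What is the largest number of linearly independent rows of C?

Row reduce to echelon form.
R2 ← R2 − (1/4)·R1: [0, -2, -3/4, -7/4, 2, 2]
R3 ← R3 + R1: [0, -4, -3, -3, 0, 2]
R4 ← R4 + (1/8)·R1: [0, -5, -45/8, -25/8, -5, 0]
R5 ← R5 + (3/4)·R1: [0, -4, -15/4, -11/4, -2, 1]
R3 ← R3 − (2)·R2: [0, 0, -3/2, 1/2, -4, -2]
R4 ← R4 − (5/2)·R2: [0, 0, -15/4, 5/4, -10, -5]
R5 ← R5 − (2)·R2: [0, 0, -9/4, 3/4, -6, -3]
R4 ← R4 − (5/2)·R3: [0, 0, 0, 0, 0, 0]
R5 ← R5 − (3/2)·R3: [0, 0, 0, 0, 0, 0]
Echelon form has 3 nonzero rows, so rank(C) = 3.
The rank gives the maximum number of linearly independent rows: 3.

3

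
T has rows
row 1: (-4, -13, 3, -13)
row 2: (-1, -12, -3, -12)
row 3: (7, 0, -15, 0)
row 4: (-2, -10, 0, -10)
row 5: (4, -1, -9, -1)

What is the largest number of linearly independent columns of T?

Row reduce to echelon form.
R2 ← R2 − (1/4)·R1: [0, -35/4, -15/4, -35/4]
R3 ← R3 + (7/4)·R1: [0, -91/4, -39/4, -91/4]
R4 ← R4 − (1/2)·R1: [0, -7/2, -3/2, -7/2]
R5 ← R5 + R1: [0, -14, -6, -14]
R3 ← R3 − (13/5)·R2: [0, 0, 0, 0]
R4 ← R4 − (2/5)·R2: [0, 0, 0, 0]
R5 ← R5 − (8/5)·R2: [0, 0, 0, 0]
Echelon form has 2 nonzero rows, so rank(T) = 2.
The rank gives the maximum number of linearly independent columns: 2.

2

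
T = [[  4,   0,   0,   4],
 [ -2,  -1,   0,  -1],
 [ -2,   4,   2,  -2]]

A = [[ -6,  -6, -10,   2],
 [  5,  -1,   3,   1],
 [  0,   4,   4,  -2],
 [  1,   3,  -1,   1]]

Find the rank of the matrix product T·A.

3

First compute TA:
[[-20, -12, -44,  12],
 [  6,  10,  18,  -6],
 [ 30,  10,  42,  -6]]
Now row reduce the product.
R2 ← R2 + (3/10)·R1: [0, 32/5, 24/5, -12/5]
R3 ← R3 + (3/2)·R1: [0, -8, -24, 12]
R3 ← R3 + (5/4)·R2: [0, 0, -18, 9]
3 nonzero rows, so rank(TA) = 3.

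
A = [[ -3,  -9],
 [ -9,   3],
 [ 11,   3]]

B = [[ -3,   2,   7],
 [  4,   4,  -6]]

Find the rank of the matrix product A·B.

2

First compute AB:
[[-27, -42,  33],
 [ 39,  -6, -81],
 [-21,  34,  59]]
Now row reduce the product.
R2 ← R2 + (13/9)·R1: [0, -200/3, -100/3]
R3 ← R3 − (7/9)·R1: [0, 200/3, 100/3]
R3 ← R3 + R2: [0, 0, 0]
2 nonzero rows, so rank(AB) = 2.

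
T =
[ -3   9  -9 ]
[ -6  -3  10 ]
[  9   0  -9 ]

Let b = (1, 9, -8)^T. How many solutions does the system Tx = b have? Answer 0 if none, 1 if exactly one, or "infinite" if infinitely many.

0

Row reduce the augmented matrix [T | b].
R2 ← R2 − (2)·R1: [0, -21, 28, 7]
R3 ← R3 + (3)·R1: [0, 27, -36, -5]
R3 ← R3 + (9/7)·R2: [0, 0, 0, 4]
The echelon form has 3 nonzero rows; the last pivot sits in the augmented column, so rank(T) = 2 but rank([T|b]) = 3.
Since the ranks differ, the system is inconsistent.
It has no solutions.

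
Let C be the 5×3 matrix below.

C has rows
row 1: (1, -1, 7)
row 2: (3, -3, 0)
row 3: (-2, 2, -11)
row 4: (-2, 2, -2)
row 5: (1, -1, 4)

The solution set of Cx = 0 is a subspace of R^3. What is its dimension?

Row reduce to echelon form.
R2 ← R2 − (3)·R1: [0, 0, -21]
R3 ← R3 + (2)·R1: [0, 0, 3]
R4 ← R4 + (2)·R1: [0, 0, 12]
R5 ← R5 − R1: [0, 0, -3]
R3 ← R3 + (1/7)·R2: [0, 0, 0]
R4 ← R4 + (4/7)·R2: [0, 0, 0]
R5 ← R5 − (1/7)·R2: [0, 0, 0]
2 nonzero rows, so rank(C) = 2.
C has 3 columns; by rank–nullity, nullity = 3 − 2 = 1.

1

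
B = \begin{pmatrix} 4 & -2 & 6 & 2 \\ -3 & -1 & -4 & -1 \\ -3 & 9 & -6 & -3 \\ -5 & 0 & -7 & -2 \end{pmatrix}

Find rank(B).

2

Row reduce to echelon form.
R2 ← R2 + (3/4)·R1: [0, -5/2, 1/2, 1/2]
R3 ← R3 + (3/4)·R1: [0, 15/2, -3/2, -3/2]
R4 ← R4 + (5/4)·R1: [0, -5/2, 1/2, 1/2]
R3 ← R3 + (3)·R2: [0, 0, 0, 0]
R4 ← R4 − R2: [0, 0, 0, 0]
Echelon form has 2 nonzero rows, so rank(B) = 2.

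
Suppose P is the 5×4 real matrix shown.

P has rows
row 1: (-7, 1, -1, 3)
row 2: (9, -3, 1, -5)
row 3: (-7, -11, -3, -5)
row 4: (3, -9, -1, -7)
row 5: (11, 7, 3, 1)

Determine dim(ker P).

2

Row reduce to echelon form.
R2 ← R2 + (9/7)·R1: [0, -12/7, -2/7, -8/7]
R3 ← R3 − R1: [0, -12, -2, -8]
R4 ← R4 + (3/7)·R1: [0, -60/7, -10/7, -40/7]
R5 ← R5 + (11/7)·R1: [0, 60/7, 10/7, 40/7]
R3 ← R3 − (7)·R2: [0, 0, 0, 0]
R4 ← R4 − (5)·R2: [0, 0, 0, 0]
R5 ← R5 + (5)·R2: [0, 0, 0, 0]
2 nonzero rows, so rank(P) = 2.
P has 4 columns; by rank–nullity, nullity = 4 − 2 = 2.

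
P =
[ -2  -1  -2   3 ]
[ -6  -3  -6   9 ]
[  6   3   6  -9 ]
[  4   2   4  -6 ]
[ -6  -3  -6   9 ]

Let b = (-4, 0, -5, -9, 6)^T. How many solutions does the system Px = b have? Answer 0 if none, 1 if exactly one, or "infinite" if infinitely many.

Row reduce the augmented matrix [P | b].
R2 ← R2 − (3)·R1: [0, 0, 0, 0, 12]
R3 ← R3 + (3)·R1: [0, 0, 0, 0, -17]
R4 ← R4 + (2)·R1: [0, 0, 0, 0, -17]
R5 ← R5 − (3)·R1: [0, 0, 0, 0, 18]
R3 ← R3 + (17/12)·R2: [0, 0, 0, 0, 0]
R4 ← R4 + (17/12)·R2: [0, 0, 0, 0, 0]
R5 ← R5 − (3/2)·R2: [0, 0, 0, 0, 0]
The echelon form has 2 nonzero rows; the last pivot sits in the augmented column, so rank(P) = 1 but rank([P|b]) = 2.
Since the ranks differ, the system is inconsistent.
It has no solutions.

0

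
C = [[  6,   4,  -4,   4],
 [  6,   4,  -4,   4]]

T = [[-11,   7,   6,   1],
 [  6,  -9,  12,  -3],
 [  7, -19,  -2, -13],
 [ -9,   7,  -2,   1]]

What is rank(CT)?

1

First compute CT:
[[-106, 110,  84,  50],
 [-106, 110,  84,  50]]
Now row reduce the product.
R2 ← R2 − R1: [0, 0, 0, 0]
1 nonzero row, so rank(CT) = 1.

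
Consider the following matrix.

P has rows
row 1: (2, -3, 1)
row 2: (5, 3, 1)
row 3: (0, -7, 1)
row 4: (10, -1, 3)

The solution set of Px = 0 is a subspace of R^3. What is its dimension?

1

Row reduce to echelon form.
R2 ← R2 − (5/2)·R1: [0, 21/2, -3/2]
R4 ← R4 − (5)·R1: [0, 14, -2]
R3 ← R3 + (2/3)·R2: [0, 0, 0]
R4 ← R4 − (4/3)·R2: [0, 0, 0]
2 nonzero rows, so rank(P) = 2.
P has 3 columns; by rank–nullity, nullity = 3 − 2 = 1.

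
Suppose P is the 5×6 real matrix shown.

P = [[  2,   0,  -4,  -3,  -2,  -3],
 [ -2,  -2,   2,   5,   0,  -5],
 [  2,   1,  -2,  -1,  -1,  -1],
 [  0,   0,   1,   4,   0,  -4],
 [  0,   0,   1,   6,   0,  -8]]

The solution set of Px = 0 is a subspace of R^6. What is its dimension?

Row reduce to echelon form.
R2 ← R2 + R1: [0, -2, -2, 2, -2, -8]
R3 ← R3 − R1: [0, 1, 2, 2, 1, 2]
R3 ← R3 + (1/2)·R2: [0, 0, 1, 3, 0, -2]
R4 ← R4 − R3: [0, 0, 0, 1, 0, -2]
R5 ← R5 − R3: [0, 0, 0, 3, 0, -6]
R5 ← R5 − (3)·R4: [0, 0, 0, 0, 0, 0]
4 nonzero rows, so rank(P) = 4.
P has 6 columns; by rank–nullity, nullity = 6 − 4 = 2.

2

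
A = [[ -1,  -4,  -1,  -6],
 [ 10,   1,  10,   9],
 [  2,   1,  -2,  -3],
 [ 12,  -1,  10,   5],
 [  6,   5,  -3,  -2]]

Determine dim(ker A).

1

Row reduce to echelon form.
R2 ← R2 + (10)·R1: [0, -39, 0, -51]
R3 ← R3 + (2)·R1: [0, -7, -4, -15]
R4 ← R4 + (12)·R1: [0, -49, -2, -67]
R5 ← R5 + (6)·R1: [0, -19, -9, -38]
R3 ← R3 − (7/39)·R2: [0, 0, -4, -76/13]
R4 ← R4 − (49/39)·R2: [0, 0, -2, -38/13]
R5 ← R5 − (19/39)·R2: [0, 0, -9, -171/13]
R4 ← R4 − (1/2)·R3: [0, 0, 0, 0]
R5 ← R5 − (9/4)·R3: [0, 0, 0, 0]
3 nonzero rows, so rank(A) = 3.
A has 4 columns; by rank–nullity, nullity = 4 − 3 = 1.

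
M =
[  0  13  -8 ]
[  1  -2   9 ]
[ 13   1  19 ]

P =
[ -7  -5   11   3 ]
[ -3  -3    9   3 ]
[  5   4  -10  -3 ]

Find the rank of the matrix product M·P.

First compute MP:
[[-79, -71, 197,  63],
 [ 44,  37, -97, -30],
 [  1,   8, -38, -15]]
Now row reduce the product.
R2 ← R2 + (44/79)·R1: [0, -201/79, 1005/79, 402/79]
R3 ← R3 + (1/79)·R1: [0, 561/79, -2805/79, -1122/79]
R3 ← R3 + (187/67)·R2: [0, 0, 0, 0]
2 nonzero rows, so rank(MP) = 2.

2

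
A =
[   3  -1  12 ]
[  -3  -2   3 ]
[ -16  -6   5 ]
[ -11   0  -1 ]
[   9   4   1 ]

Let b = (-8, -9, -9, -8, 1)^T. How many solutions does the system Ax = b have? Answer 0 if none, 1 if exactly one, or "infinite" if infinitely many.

0

Row reduce the augmented matrix [A | b].
R2 ← R2 + R1: [0, -3, 15, -17]
R3 ← R3 + (16/3)·R1: [0, -34/3, 69, -155/3]
R4 ← R4 + (11/3)·R1: [0, -11/3, 43, -112/3]
R5 ← R5 − (3)·R1: [0, 7, -35, 25]
R3 ← R3 − (34/9)·R2: [0, 0, 37/3, 113/9]
R4 ← R4 − (11/9)·R2: [0, 0, 74/3, -149/9]
R5 ← R5 + (7/3)·R2: [0, 0, 0, -44/3]
R4 ← R4 − (2)·R3: [0, 0, 0, -125/3]
R5 ← R5 − (44/125)·R4: [0, 0, 0, 0]
The echelon form has 4 nonzero rows; the last pivot sits in the augmented column, so rank(A) = 3 but rank([A|b]) = 4.
Since the ranks differ, the system is inconsistent.
It has no solutions.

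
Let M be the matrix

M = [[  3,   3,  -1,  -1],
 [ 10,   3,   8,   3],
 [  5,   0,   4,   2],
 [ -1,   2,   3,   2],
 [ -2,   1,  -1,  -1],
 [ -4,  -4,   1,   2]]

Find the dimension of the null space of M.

0

Row reduce to echelon form.
R2 ← R2 − (10/3)·R1: [0, -7, 34/3, 19/3]
R3 ← R3 − (5/3)·R1: [0, -5, 17/3, 11/3]
R4 ← R4 + (1/3)·R1: [0, 3, 8/3, 5/3]
R5 ← R5 + (2/3)·R1: [0, 3, -5/3, -5/3]
R6 ← R6 + (4/3)·R1: [0, 0, -1/3, 2/3]
R3 ← R3 − (5/7)·R2: [0, 0, -17/7, -6/7]
R4 ← R4 + (3/7)·R2: [0, 0, 158/21, 92/21]
R5 ← R5 + (3/7)·R2: [0, 0, 67/21, 22/21]
R4 ← R4 + (158/51)·R3: [0, 0, 0, 88/51]
R5 ← R5 + (67/51)·R3: [0, 0, 0, -4/51]
R6 ← R6 − (7/51)·R3: [0, 0, 0, 40/51]
R5 ← R5 + (1/22)·R4: [0, 0, 0, 0]
R6 ← R6 − (5/11)·R4: [0, 0, 0, 0]
4 nonzero rows, so rank(M) = 4.
M has 4 columns; by rank–nullity, nullity = 4 − 4 = 0.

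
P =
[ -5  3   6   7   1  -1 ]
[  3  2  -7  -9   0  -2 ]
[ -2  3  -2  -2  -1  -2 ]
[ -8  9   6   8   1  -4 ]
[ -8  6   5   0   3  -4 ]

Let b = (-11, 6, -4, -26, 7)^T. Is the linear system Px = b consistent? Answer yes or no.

yes

Row reduce the augmented matrix [P | b].
R2 ← R2 + (3/5)·R1: [0, 19/5, -17/5, -24/5, 3/5, -13/5, -3/5]
R3 ← R3 − (2/5)·R1: [0, 9/5, -22/5, -24/5, -7/5, -8/5, 2/5]
R4 ← R4 − (8/5)·R1: [0, 21/5, -18/5, -16/5, -3/5, -12/5, -42/5]
R5 ← R5 − (8/5)·R1: [0, 6/5, -23/5, -56/5, 7/5, -12/5, 123/5]
R3 ← R3 − (9/19)·R2: [0, 0, -53/19, -48/19, -32/19, -7/19, 13/19]
R4 ← R4 − (21/19)·R2: [0, 0, 3/19, 40/19, -24/19, 9/19, -147/19]
R5 ← R5 − (6/19)·R2: [0, 0, -67/19, -184/19, 23/19, -30/19, 471/19]
R4 ← R4 + (3/53)·R3: [0, 0, 0, 104/53, -72/53, 24/53, -408/53]
R5 ← R5 − (67/53)·R3: [0, 0, 0, -344/53, 177/53, -59/53, 1268/53]
R5 ← R5 + (43/13)·R4: [0, 0, 0, 0, -15/13, 5/13, -20/13]
The echelon form has 5 nonzero rows, and every pivot lies in the first 6 columns, so rank(P) = rank([P|b]) = 5.
The system is consistent.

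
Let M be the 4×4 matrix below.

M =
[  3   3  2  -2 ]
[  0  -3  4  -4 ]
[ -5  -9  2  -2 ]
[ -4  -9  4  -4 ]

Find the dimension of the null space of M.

Row reduce to echelon form.
R3 ← R3 + (5/3)·R1: [0, -4, 16/3, -16/3]
R4 ← R4 + (4/3)·R1: [0, -5, 20/3, -20/3]
R3 ← R3 − (4/3)·R2: [0, 0, 0, 0]
R4 ← R4 − (5/3)·R2: [0, 0, 0, 0]
2 nonzero rows, so rank(M) = 2.
M has 4 columns; by rank–nullity, nullity = 4 − 2 = 2.

2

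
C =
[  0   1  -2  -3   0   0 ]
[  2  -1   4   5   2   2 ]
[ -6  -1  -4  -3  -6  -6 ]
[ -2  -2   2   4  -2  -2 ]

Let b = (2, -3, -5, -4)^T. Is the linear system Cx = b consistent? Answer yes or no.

Row reduce the augmented matrix [C | b].
Swap R1 ↔ R2
R3 ← R3 + (3)·R1: [0, -4, 8, 12, 0, 0, -14]
R4 ← R4 + R1: [0, -3, 6, 9, 0, 0, -7]
R3 ← R3 + (4)·R2: [0, 0, 0, 0, 0, 0, -6]
R4 ← R4 + (3)·R2: [0, 0, 0, 0, 0, 0, -1]
R4 ← R4 − (1/6)·R3: [0, 0, 0, 0, 0, 0, 0]
The echelon form has 3 nonzero rows; the last pivot sits in the augmented column, so rank(C) = 2 but rank([C|b]) = 3.
Since the ranks differ, the system is inconsistent.

no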